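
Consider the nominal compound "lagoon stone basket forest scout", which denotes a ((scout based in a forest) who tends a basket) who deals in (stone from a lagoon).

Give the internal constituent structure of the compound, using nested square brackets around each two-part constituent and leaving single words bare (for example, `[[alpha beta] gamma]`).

[[lagoon stone] [basket [forest scout]]]

Overall it is a kind of scout (specifically "basket forest scout"); the modifier is "lagoon stone".
"lagoon stone" → head "stone", modifier "lagoon".
"basket forest scout" → head "scout" (specifically "forest scout"), modifier "basket".
"forest scout" → head "scout", modifier "forest".
Putting it together: [[lagoon stone] [basket [forest scout]]].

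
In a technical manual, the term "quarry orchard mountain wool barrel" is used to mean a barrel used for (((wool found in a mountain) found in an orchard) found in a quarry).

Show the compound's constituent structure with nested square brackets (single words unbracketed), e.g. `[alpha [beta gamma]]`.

[[quarry [orchard [mountain wool]]] barrel]

At the top level: head "barrel"; modifier "quarry orchard mountain wool".
Inside "quarry orchard mountain wool": head "wool" (specifically "orchard mountain wool"), modifier "quarry".
Inside "orchard mountain wool": head "wool" (specifically "mountain wool"), modifier "orchard".
Inside "mountain wool": head "wool", modifier "mountain".
Assembled: [[quarry [orchard [mountain wool]]] barrel].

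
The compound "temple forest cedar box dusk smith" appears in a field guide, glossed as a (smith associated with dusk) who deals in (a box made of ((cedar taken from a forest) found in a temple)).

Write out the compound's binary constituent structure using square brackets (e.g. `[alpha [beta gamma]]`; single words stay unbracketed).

[[[temple [forest cedar]] box] [dusk smith]]

Overall it is a kind of smith (specifically "dusk smith"); the modifier is "temple forest cedar box".
Within "temple forest cedar box", the head is "box" and the modifier is "temple forest cedar".
Within "temple forest cedar", the head is "cedar" (specifically "forest cedar") and the modifier is "temple".
Within "forest cedar", the head is "cedar" and the modifier is "forest".
Within "dusk smith", the head is "smith" and the modifier is "dusk".
So the structure is [[[temple [forest cedar]] box] [dusk smith]].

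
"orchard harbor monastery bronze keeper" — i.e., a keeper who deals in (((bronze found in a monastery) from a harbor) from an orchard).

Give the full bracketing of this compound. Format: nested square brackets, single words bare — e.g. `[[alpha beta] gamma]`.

The outermost head in the paraphrase is "keeper", modified by "orchard harbor monastery bronze".
"orchard harbor monastery bronze" → head "bronze" (specifically "harbor monastery bronze"), modifier "orchard".
"harbor monastery bronze" → head "bronze" (specifically "monastery bronze"), modifier "harbor".
"monastery bronze" → head "bronze", modifier "monastery".
So the structure is [[orchard [harbor [monastery bronze]]] keeper].

[[orchard [harbor [monastery bronze]]] keeper]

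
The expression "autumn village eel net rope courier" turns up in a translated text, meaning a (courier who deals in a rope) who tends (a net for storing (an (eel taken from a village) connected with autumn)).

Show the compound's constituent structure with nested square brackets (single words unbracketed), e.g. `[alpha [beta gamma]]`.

[[[autumn [village eel]] net] [rope courier]]

The outermost head in the paraphrase is "courier" (specifically "rope courier"), modified by "autumn village eel net".
Within "autumn village eel net", the head is "net" and the modifier is "autumn village eel".
Within "autumn village eel", the head is "eel" (specifically "village eel") and the modifier is "autumn".
Within "village eel", the head is "eel" and the modifier is "village".
Within "rope courier", the head is "courier" and the modifier is "rope".
Assembled: [[[autumn [village eel]] net] [rope courier]].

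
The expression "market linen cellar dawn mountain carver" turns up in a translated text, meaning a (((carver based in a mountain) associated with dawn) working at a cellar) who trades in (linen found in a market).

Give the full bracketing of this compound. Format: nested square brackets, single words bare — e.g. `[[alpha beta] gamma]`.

[[market linen] [cellar [dawn [mountain carver]]]]

Whole compound: head "carver" (specifically "cellar dawn mountain carver"), modifier "market linen".
Within "market linen", the head is "linen" and the modifier is "market".
Within "cellar dawn mountain carver", the head is "carver" (specifically "dawn mountain carver") and the modifier is "cellar".
Within "dawn mountain carver", the head is "carver" (specifically "mountain carver") and the modifier is "dawn".
Within "mountain carver", the head is "carver" and the modifier is "mountain".
So the structure is [[market linen] [cellar [dawn [mountain carver]]]].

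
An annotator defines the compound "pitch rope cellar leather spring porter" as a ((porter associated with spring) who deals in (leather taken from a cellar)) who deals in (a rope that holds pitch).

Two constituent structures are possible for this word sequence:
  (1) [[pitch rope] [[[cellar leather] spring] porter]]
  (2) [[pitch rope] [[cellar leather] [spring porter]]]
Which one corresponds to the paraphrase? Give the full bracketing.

[[pitch rope] [[cellar leather] [spring porter]]]

The paraphrase's head is the "porter" part ("cellar leather spring porter"); its modifier is "pitch rope".
That top-level split, carried through the inner groups, gives [[pitch rope] [[cellar leather] [spring porter]]].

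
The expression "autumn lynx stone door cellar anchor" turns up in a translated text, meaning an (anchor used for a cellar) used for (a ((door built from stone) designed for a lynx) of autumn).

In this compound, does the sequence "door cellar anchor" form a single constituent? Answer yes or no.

no

The top-level split is [autumn lynx stone door] [cellar anchor]; the full structure is [[autumn [lynx [stone door]]] [cellar anchor]].
"door cellar anchor" straddles a constituent boundary, so it is not a single unit.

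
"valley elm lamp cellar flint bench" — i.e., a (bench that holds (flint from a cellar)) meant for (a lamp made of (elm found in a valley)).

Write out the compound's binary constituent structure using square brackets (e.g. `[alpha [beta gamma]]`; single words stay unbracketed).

[[[valley elm] lamp] [[cellar flint] bench]]

Whole compound: head "bench" (specifically "cellar flint bench"), modifier "valley elm lamp".
Within "valley elm lamp", the head is "lamp" and the modifier is "valley elm".
Within "valley elm", the head is "elm" and the modifier is "valley".
Within "cellar flint bench", the head is "bench" and the modifier is "cellar flint".
Within "cellar flint", the head is "flint" and the modifier is "cellar".
So the structure is [[[valley elm] lamp] [[cellar flint] bench]].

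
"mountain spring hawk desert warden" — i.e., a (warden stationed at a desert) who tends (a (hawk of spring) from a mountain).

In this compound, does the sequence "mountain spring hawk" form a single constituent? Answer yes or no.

yes

The paraphrase groups the words so that "mountain spring hawk" is one unit: it corresponds to a single parenthesized sub-phrase.
The full structure is [[mountain [spring hawk]] [desert warden]], in which [mountain spring hawk] is a constituent.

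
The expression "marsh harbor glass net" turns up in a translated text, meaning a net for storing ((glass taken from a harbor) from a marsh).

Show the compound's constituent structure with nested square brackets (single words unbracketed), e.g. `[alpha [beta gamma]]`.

[[marsh [harbor glass]] net]

The outermost head in the paraphrase is "net", modified by "marsh harbor glass".
Inside "marsh harbor glass": head "glass" (specifically "harbor glass"), modifier "marsh".
Inside "harbor glass": head "glass", modifier "harbor".
Assembled: [[marsh [harbor glass]] net].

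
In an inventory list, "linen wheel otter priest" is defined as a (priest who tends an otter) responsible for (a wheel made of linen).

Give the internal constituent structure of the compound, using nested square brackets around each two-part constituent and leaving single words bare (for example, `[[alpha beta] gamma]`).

[[linen wheel] [otter priest]]

At the top level: head "priest" (specifically "otter priest"); modifier "linen wheel".
Within "linen wheel", the head is "wheel" and the modifier is "linen".
Within "otter priest", the head is "priest" and the modifier is "otter".
Putting it together: [[linen wheel] [otter priest]].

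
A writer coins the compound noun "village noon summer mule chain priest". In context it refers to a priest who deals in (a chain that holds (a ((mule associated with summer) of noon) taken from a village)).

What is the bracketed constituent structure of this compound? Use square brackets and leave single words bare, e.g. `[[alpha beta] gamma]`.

At the top level: head "priest"; modifier "village noon summer mule chain".
"village noon summer mule chain" → head "chain", modifier "village noon summer mule".
"village noon summer mule" → head "mule" (specifically "noon summer mule"), modifier "village".
"noon summer mule" → head "mule" (specifically "summer mule"), modifier "noon".
"summer mule" → head "mule", modifier "summer".
Putting it together: [[[village [noon [summer mule]]] chain] priest].

[[[village [noon [summer mule]]] chain] priest]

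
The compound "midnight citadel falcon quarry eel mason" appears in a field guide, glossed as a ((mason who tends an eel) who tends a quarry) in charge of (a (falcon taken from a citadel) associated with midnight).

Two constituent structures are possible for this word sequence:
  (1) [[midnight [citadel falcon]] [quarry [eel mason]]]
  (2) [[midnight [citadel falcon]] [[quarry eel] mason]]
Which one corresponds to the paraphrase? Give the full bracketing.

The paraphrase's head is the "mason" part ("quarry eel mason"); its modifier is "midnight citadel falcon".
That top-level split, carried through the inner groups, gives [[midnight [citadel falcon]] [quarry [eel mason]]].

[[midnight [citadel falcon]] [quarry [eel mason]]]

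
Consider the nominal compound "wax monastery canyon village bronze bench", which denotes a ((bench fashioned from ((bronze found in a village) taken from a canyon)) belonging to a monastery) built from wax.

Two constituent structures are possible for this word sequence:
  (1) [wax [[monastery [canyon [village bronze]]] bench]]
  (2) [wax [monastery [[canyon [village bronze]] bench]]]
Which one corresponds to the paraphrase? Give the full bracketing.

The paraphrase's head is the "bench" part ("monastery canyon village bronze bench"); its modifier is "wax".
That top-level split, carried through the inner groups, gives [wax [monastery [[canyon [village bronze]] bench]]].

[wax [monastery [[canyon [village bronze]] bench]]]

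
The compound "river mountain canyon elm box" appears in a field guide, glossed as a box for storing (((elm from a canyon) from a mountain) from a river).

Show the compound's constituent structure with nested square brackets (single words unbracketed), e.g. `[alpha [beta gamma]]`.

The outermost head in the paraphrase is "box", modified by "river mountain canyon elm".
Within "river mountain canyon elm", the head is "elm" (specifically "mountain canyon elm") and the modifier is "river".
Within "mountain canyon elm", the head is "elm" (specifically "canyon elm") and the modifier is "mountain".
Within "canyon elm", the head is "elm" and the modifier is "canyon".
Assembled: [[river [mountain [canyon elm]]] box].

[[river [mountain [canyon elm]]] box]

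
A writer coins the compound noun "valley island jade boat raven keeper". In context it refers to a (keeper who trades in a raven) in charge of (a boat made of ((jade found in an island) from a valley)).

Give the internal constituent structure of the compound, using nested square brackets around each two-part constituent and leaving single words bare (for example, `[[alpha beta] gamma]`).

[[[valley [island jade]] boat] [raven keeper]]

At the top level: head "keeper" (specifically "raven keeper"); modifier "valley island jade boat".
Inside "valley island jade boat": head "boat", modifier "valley island jade".
Inside "valley island jade": head "jade" (specifically "island jade"), modifier "valley".
Inside "island jade": head "jade", modifier "island".
Inside "raven keeper": head "keeper", modifier "raven".
Assembled: [[[valley [island jade]] boat] [raven keeper]].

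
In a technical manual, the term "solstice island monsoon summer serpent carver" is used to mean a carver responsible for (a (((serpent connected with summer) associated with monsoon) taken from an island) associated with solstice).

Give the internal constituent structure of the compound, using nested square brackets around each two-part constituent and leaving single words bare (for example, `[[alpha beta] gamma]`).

[[solstice [island [monsoon [summer serpent]]]] carver]

The outermost head in the paraphrase is "carver", modified by "solstice island monsoon summer serpent".
Within "solstice island monsoon summer serpent", the head is "serpent" (specifically "island monsoon summer serpent") and the modifier is "solstice".
Within "island monsoon summer serpent", the head is "serpent" (specifically "monsoon summer serpent") and the modifier is "island".
Within "monsoon summer serpent", the head is "serpent" (specifically "summer serpent") and the modifier is "monsoon".
Within "summer serpent", the head is "serpent" and the modifier is "summer".
So the structure is [[solstice [island [monsoon [summer serpent]]]] carver].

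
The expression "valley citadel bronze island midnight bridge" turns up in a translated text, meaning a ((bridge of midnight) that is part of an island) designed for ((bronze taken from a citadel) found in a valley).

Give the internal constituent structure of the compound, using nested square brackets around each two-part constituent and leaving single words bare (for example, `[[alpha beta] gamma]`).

At the top level: head "bridge" (specifically "island midnight bridge"); modifier "valley citadel bronze".
Inside "valley citadel bronze": head "bronze" (specifically "citadel bronze"), modifier "valley".
Inside "citadel bronze": head "bronze", modifier "citadel".
Inside "island midnight bridge": head "bridge" (specifically "midnight bridge"), modifier "island".
Inside "midnight bridge": head "bridge", modifier "midnight".
Assembled: [[valley [citadel bronze]] [island [midnight bridge]]].

[[valley [citadel bronze]] [island [midnight bridge]]]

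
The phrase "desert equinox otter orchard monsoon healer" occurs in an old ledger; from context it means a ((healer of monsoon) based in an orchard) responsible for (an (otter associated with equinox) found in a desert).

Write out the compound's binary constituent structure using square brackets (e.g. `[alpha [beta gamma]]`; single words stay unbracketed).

[[desert [equinox otter]] [orchard [monsoon healer]]]

At the top level: head "healer" (specifically "orchard monsoon healer"); modifier "desert equinox otter".
Inside "desert equinox otter": head "otter" (specifically "equinox otter"), modifier "desert".
Inside "equinox otter": head "otter", modifier "equinox".
Inside "orchard monsoon healer": head "healer" (specifically "monsoon healer"), modifier "orchard".
Inside "monsoon healer": head "healer", modifier "monsoon".
Putting it together: [[desert [equinox otter]] [orchard [monsoon healer]]].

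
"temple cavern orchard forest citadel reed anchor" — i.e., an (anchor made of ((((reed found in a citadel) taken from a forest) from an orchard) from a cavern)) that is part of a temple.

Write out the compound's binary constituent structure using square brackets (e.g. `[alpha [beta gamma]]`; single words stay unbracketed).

Overall it is a kind of anchor (specifically "cavern orchard forest citadel reed anchor"); the modifier is "temple".
Inside "cavern orchard forest citadel reed anchor": head "anchor", modifier "cavern orchard forest citadel reed".
Inside "cavern orchard forest citadel reed": head "reed" (specifically "orchard forest citadel reed"), modifier "cavern".
Inside "orchard forest citadel reed": head "reed" (specifically "forest citadel reed"), modifier "orchard".
Inside "forest citadel reed": head "reed" (specifically "citadel reed"), modifier "forest".
Inside "citadel reed": head "reed", modifier "citadel".
Assembled: [temple [[cavern [orchard [forest [citadel reed]]]] anchor]].

[temple [[cavern [orchard [forest [citadel reed]]]] anchor]]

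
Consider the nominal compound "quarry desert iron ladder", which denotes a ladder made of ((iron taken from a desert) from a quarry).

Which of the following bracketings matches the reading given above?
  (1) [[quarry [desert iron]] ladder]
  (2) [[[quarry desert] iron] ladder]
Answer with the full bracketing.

[[quarry [desert iron]] ladder]

The paraphrase's head is the "ladder" part ("ladder"); its modifier is "quarry desert iron".
That top-level split, carried through the inner groups, gives [[quarry [desert iron]] ladder].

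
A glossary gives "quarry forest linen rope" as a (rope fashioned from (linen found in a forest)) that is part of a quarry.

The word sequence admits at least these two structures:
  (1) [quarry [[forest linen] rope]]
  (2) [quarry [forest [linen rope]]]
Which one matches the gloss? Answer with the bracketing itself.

[quarry [[forest linen] rope]]

The paraphrase's head is the "rope" part ("forest linen rope"); its modifier is "quarry".
That top-level split, carried through the inner groups, gives [quarry [[forest linen] rope]].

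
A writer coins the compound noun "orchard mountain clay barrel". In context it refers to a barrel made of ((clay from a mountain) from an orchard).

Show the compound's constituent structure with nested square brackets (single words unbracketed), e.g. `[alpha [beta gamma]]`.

Overall it is a kind of barrel; the modifier is "orchard mountain clay".
Within "orchard mountain clay", the head is "clay" (specifically "mountain clay") and the modifier is "orchard".
Within "mountain clay", the head is "clay" and the modifier is "mountain".
Putting it together: [[orchard [mountain clay]] barrel].

[[orchard [mountain clay]] barrel]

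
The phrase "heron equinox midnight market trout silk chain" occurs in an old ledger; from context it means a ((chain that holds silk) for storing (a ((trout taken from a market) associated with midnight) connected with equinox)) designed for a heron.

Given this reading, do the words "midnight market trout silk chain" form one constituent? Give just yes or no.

no

The top-level split is [heron] [equinox midnight market trout silk chain]; the full structure is [heron [[equinox [midnight [market trout]]] [silk chain]]].
"midnight market trout silk chain" straddles a constituent boundary, so it is not a single unit.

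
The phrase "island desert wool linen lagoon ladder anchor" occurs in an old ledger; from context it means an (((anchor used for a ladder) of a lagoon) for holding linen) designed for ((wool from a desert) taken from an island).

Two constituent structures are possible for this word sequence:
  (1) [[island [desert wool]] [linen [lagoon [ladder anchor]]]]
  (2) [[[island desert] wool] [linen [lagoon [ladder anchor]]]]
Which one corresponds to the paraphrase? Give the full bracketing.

[[island [desert wool]] [linen [lagoon [ladder anchor]]]]

The paraphrase's head is the "anchor" part ("linen lagoon ladder anchor"); its modifier is "island desert wool".
That top-level split, carried through the inner groups, gives [[island [desert wool]] [linen [lagoon [ladder anchor]]]].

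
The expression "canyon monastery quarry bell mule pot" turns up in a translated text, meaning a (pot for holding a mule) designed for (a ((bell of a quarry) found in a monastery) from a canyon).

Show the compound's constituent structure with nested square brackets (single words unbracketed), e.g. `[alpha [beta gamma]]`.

[[canyon [monastery [quarry bell]]] [mule pot]]

Overall it is a kind of pot (specifically "mule pot"); the modifier is "canyon monastery quarry bell".
Inside "canyon monastery quarry bell": head "bell" (specifically "monastery quarry bell"), modifier "canyon".
Inside "monastery quarry bell": head "bell" (specifically "quarry bell"), modifier "monastery".
Inside "quarry bell": head "bell", modifier "quarry".
Inside "mule pot": head "pot", modifier "mule".
So the structure is [[canyon [monastery [quarry bell]]] [mule pot]].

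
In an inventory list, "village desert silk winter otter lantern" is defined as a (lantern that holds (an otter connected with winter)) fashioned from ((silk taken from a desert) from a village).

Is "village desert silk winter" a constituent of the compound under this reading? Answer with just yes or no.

The top-level split is [village desert silk] [winter otter lantern]; the full structure is [[village [desert silk]] [[winter otter] lantern]].
"village desert silk winter" straddles a constituent boundary, so it is not a single unit.

no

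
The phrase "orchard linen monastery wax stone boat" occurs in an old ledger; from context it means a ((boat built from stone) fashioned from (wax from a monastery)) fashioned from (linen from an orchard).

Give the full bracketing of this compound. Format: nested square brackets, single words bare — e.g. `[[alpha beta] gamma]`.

[[orchard linen] [[monastery wax] [stone boat]]]

At the top level: head "boat" (specifically "monastery wax stone boat"); modifier "orchard linen".
"orchard linen" → head "linen", modifier "orchard".
"monastery wax stone boat" → head "boat" (specifically "stone boat"), modifier "monastery wax".
"monastery wax" → head "wax", modifier "monastery".
"stone boat" → head "boat", modifier "stone".
Assembled: [[orchard linen] [[monastery wax] [stone boat]]].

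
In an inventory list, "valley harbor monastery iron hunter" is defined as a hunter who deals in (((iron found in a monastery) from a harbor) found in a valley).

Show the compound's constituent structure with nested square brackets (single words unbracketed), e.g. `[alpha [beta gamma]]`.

[[valley [harbor [monastery iron]]] hunter]

At the top level: head "hunter"; modifier "valley harbor monastery iron".
Inside "valley harbor monastery iron": head "iron" (specifically "harbor monastery iron"), modifier "valley".
Inside "harbor monastery iron": head "iron" (specifically "monastery iron"), modifier "harbor".
Inside "monastery iron": head "iron", modifier "monastery".
Putting it together: [[valley [harbor [monastery iron]]] hunter].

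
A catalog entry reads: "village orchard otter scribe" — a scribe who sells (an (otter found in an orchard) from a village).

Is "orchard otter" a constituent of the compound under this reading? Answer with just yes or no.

yes

The paraphrase groups the words so that "orchard otter" is one unit: it corresponds to a single parenthesized sub-phrase.
The full structure is [[village [orchard otter]] scribe], in which [orchard otter] is a constituent.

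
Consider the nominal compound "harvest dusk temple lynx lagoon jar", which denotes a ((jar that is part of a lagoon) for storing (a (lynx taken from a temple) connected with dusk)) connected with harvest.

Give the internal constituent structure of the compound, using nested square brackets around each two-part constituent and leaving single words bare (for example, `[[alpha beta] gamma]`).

[harvest [[dusk [temple lynx]] [lagoon jar]]]

Whole compound: head "jar" (specifically "dusk temple lynx lagoon jar"), modifier "harvest".
Within "dusk temple lynx lagoon jar", the head is "jar" (specifically "lagoon jar") and the modifier is "dusk temple lynx".
Within "dusk temple lynx", the head is "lynx" (specifically "temple lynx") and the modifier is "dusk".
Within "temple lynx", the head is "lynx" and the modifier is "temple".
Within "lagoon jar", the head is "jar" and the modifier is "lagoon".
So the structure is [harvest [[dusk [temple lynx]] [lagoon jar]]].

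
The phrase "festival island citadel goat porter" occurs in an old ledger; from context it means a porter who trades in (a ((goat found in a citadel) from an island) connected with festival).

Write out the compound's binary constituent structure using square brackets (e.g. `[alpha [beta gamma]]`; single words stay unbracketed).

[[festival [island [citadel goat]]] porter]

The outermost head in the paraphrase is "porter", modified by "festival island citadel goat".
Inside "festival island citadel goat": head "goat" (specifically "island citadel goat"), modifier "festival".
Inside "island citadel goat": head "goat" (specifically "citadel goat"), modifier "island".
Inside "citadel goat": head "goat", modifier "citadel".
Putting it together: [[festival [island [citadel goat]]] porter].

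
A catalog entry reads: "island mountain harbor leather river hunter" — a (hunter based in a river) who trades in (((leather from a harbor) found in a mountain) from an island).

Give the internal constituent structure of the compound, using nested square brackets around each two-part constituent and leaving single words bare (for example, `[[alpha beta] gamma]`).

[[island [mountain [harbor leather]]] [river hunter]]

Whole compound: head "hunter" (specifically "river hunter"), modifier "island mountain harbor leather".
Inside "island mountain harbor leather": head "leather" (specifically "mountain harbor leather"), modifier "island".
Inside "mountain harbor leather": head "leather" (specifically "harbor leather"), modifier "mountain".
Inside "harbor leather": head "leather", modifier "harbor".
Inside "river hunter": head "hunter", modifier "river".
Assembled: [[island [mountain [harbor leather]]] [river hunter]].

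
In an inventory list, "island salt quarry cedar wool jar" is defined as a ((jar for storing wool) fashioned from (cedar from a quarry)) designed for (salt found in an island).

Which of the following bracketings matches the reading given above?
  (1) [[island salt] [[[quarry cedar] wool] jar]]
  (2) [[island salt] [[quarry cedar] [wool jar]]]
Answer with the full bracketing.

[[island salt] [[quarry cedar] [wool jar]]]

The paraphrase's head is the "jar" part ("quarry cedar wool jar"); its modifier is "island salt".
That top-level split, carried through the inner groups, gives [[island salt] [[quarry cedar] [wool jar]]].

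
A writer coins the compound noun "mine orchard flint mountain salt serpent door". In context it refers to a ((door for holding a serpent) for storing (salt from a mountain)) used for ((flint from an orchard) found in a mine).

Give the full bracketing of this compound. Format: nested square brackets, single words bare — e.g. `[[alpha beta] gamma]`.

Overall it is a kind of door (specifically "mountain salt serpent door"); the modifier is "mine orchard flint".
"mine orchard flint" → head "flint" (specifically "orchard flint"), modifier "mine".
"orchard flint" → head "flint", modifier "orchard".
"mountain salt serpent door" → head "door" (specifically "serpent door"), modifier "mountain salt".
"mountain salt" → head "salt", modifier "mountain".
"serpent door" → head "door", modifier "serpent".
So the structure is [[mine [orchard flint]] [[mountain salt] [serpent door]]].

[[mine [orchard flint]] [[mountain salt] [serpent door]]]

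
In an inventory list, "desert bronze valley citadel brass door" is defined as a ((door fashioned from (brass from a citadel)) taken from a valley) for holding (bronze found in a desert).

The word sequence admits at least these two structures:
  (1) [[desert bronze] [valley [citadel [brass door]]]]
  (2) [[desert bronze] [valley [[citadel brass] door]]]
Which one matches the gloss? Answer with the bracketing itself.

The paraphrase's head is the "door" part ("valley citadel brass door"); its modifier is "desert bronze".
That top-level split, carried through the inner groups, gives [[desert bronze] [valley [[citadel brass] door]]].

[[desert bronze] [valley [[citadel brass] door]]]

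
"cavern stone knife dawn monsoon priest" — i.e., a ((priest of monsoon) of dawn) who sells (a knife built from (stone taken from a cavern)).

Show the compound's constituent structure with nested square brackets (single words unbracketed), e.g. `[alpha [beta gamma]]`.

[[[cavern stone] knife] [dawn [monsoon priest]]]

Overall it is a kind of priest (specifically "dawn monsoon priest"); the modifier is "cavern stone knife".
"cavern stone knife" → head "knife", modifier "cavern stone".
"cavern stone" → head "stone", modifier "cavern".
"dawn monsoon priest" → head "priest" (specifically "monsoon priest"), modifier "dawn".
"monsoon priest" → head "priest", modifier "monsoon".
So the structure is [[[cavern stone] knife] [dawn [monsoon priest]]].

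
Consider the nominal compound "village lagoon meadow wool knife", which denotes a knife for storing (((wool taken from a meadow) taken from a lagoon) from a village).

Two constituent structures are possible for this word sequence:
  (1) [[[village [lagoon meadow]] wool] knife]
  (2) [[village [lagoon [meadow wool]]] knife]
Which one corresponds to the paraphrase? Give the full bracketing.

The paraphrase's head is the "knife" part ("knife"); its modifier is "village lagoon meadow wool".
That top-level split, carried through the inner groups, gives [[village [lagoon [meadow wool]]] knife].

[[village [lagoon [meadow wool]]] knife]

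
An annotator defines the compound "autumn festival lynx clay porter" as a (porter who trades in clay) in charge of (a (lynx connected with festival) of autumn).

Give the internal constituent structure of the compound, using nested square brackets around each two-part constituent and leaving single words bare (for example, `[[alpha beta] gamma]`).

Overall it is a kind of porter (specifically "clay porter"); the modifier is "autumn festival lynx".
Inside "autumn festival lynx": head "lynx" (specifically "festival lynx"), modifier "autumn".
Inside "festival lynx": head "lynx", modifier "festival".
Inside "clay porter": head "porter", modifier "clay".
So the structure is [[autumn [festival lynx]] [clay porter]].

[[autumn [festival lynx]] [clay porter]]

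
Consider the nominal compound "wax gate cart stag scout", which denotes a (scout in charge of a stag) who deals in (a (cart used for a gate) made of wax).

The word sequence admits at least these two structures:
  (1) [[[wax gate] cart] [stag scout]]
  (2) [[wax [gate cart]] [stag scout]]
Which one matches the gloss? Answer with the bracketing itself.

The paraphrase's head is the "scout" part ("stag scout"); its modifier is "wax gate cart".
That top-level split, carried through the inner groups, gives [[wax [gate cart]] [stag scout]].

[[wax [gate cart]] [stag scout]]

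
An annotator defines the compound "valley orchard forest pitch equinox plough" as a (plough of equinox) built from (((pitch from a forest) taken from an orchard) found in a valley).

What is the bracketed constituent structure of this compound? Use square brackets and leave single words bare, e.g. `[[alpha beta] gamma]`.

The outermost head in the paraphrase is "plough" (specifically "equinox plough"), modified by "valley orchard forest pitch".
"valley orchard forest pitch" → head "pitch" (specifically "orchard forest pitch"), modifier "valley".
"orchard forest pitch" → head "pitch" (specifically "forest pitch"), modifier "orchard".
"forest pitch" → head "pitch", modifier "forest".
"equinox plough" → head "plough", modifier "equinox".
Putting it together: [[valley [orchard [forest pitch]]] [equinox plough]].

[[valley [orchard [forest pitch]]] [equinox plough]]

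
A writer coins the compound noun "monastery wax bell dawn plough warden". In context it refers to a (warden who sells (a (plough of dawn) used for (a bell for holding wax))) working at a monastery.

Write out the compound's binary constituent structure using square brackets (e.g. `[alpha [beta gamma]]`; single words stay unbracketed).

[monastery [[[wax bell] [dawn plough]] warden]]

At the top level: head "warden" (specifically "wax bell dawn plough warden"); modifier "monastery".
Within "wax bell dawn plough warden", the head is "warden" and the modifier is "wax bell dawn plough".
Within "wax bell dawn plough", the head is "plough" (specifically "dawn plough") and the modifier is "wax bell".
Within "wax bell", the head is "bell" and the modifier is "wax".
Within "dawn plough", the head is "plough" and the modifier is "dawn".
So the structure is [monastery [[[wax bell] [dawn plough]] warden]].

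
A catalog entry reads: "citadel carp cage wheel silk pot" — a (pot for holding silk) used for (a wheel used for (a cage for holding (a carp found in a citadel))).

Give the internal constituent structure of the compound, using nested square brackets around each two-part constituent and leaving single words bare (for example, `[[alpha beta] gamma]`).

At the top level: head "pot" (specifically "silk pot"); modifier "citadel carp cage wheel".
Within "citadel carp cage wheel", the head is "wheel" and the modifier is "citadel carp cage".
Within "citadel carp cage", the head is "cage" and the modifier is "citadel carp".
Within "citadel carp", the head is "carp" and the modifier is "citadel".
Within "silk pot", the head is "pot" and the modifier is "silk".
So the structure is [[[[citadel carp] cage] wheel] [silk pot]].

[[[[citadel carp] cage] wheel] [silk pot]]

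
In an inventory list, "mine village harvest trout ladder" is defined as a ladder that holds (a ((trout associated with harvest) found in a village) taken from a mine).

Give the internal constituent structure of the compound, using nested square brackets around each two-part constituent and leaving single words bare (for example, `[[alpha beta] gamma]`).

[[mine [village [harvest trout]]] ladder]

Overall it is a kind of ladder; the modifier is "mine village harvest trout".
"mine village harvest trout" → head "trout" (specifically "village harvest trout"), modifier "mine".
"village harvest trout" → head "trout" (specifically "harvest trout"), modifier "village".
"harvest trout" → head "trout", modifier "harvest".
Putting it together: [[mine [village [harvest trout]]] ladder].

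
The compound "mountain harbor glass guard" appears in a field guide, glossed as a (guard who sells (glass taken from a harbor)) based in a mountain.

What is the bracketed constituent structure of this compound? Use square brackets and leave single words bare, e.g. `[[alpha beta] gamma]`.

Overall it is a kind of guard (specifically "harbor glass guard"); the modifier is "mountain".
"harbor glass guard" → head "guard", modifier "harbor glass".
"harbor glass" → head "glass", modifier "harbor".
Assembled: [mountain [[harbor glass] guard]].

[mountain [[harbor glass] guard]]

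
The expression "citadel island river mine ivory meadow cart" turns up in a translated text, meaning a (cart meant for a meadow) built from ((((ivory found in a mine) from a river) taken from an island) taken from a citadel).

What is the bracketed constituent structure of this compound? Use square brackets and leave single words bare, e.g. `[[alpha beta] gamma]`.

[[citadel [island [river [mine ivory]]]] [meadow cart]]

At the top level: head "cart" (specifically "meadow cart"); modifier "citadel island river mine ivory".
"citadel island river mine ivory" → head "ivory" (specifically "island river mine ivory"), modifier "citadel".
"island river mine ivory" → head "ivory" (specifically "river mine ivory"), modifier "island".
"river mine ivory" → head "ivory" (specifically "mine ivory"), modifier "river".
"mine ivory" → head "ivory", modifier "mine".
"meadow cart" → head "cart", modifier "meadow".
So the structure is [[citadel [island [river [mine ivory]]]] [meadow cart]].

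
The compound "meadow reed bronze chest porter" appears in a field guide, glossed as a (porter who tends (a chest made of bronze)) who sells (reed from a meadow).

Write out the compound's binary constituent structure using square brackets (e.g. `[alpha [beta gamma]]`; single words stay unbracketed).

Overall it is a kind of porter (specifically "bronze chest porter"); the modifier is "meadow reed".
Inside "meadow reed": head "reed", modifier "meadow".
Inside "bronze chest porter": head "porter", modifier "bronze chest".
Inside "bronze chest": head "chest", modifier "bronze".
So the structure is [[meadow reed] [[bronze chest] porter]].

[[meadow reed] [[bronze chest] porter]]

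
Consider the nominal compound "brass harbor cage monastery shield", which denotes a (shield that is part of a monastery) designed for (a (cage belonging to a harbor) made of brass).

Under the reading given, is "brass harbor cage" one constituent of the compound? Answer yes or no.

The paraphrase groups the words so that "brass harbor cage" is one unit: it corresponds to a single parenthesized sub-phrase.
The full structure is [[brass [harbor cage]] [monastery shield]], in which [brass harbor cage] is a constituent.

yes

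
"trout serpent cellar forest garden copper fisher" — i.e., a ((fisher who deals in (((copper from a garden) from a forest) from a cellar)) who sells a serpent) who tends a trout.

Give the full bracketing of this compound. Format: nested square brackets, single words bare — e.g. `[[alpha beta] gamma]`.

[trout [serpent [[cellar [forest [garden copper]]] fisher]]]

The outermost head in the paraphrase is "fisher" (specifically "serpent cellar forest garden copper fisher"), modified by "trout".
Inside "serpent cellar forest garden copper fisher": head "fisher" (specifically "cellar forest garden copper fisher"), modifier "serpent".
Inside "cellar forest garden copper fisher": head "fisher", modifier "cellar forest garden copper".
Inside "cellar forest garden copper": head "copper" (specifically "forest garden copper"), modifier "cellar".
Inside "forest garden copper": head "copper" (specifically "garden copper"), modifier "forest".
Inside "garden copper": head "copper", modifier "garden".
Putting it together: [trout [serpent [[cellar [forest [garden copper]]] fisher]]].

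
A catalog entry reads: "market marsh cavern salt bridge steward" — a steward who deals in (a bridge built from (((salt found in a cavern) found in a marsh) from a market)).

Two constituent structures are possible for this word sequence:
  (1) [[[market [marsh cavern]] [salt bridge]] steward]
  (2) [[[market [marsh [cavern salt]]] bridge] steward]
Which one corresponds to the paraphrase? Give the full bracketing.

The paraphrase's head is the "steward" part ("steward"); its modifier is "market marsh cavern salt bridge".
That top-level split, carried through the inner groups, gives [[[market [marsh [cavern salt]]] bridge] steward].

[[[market [marsh [cavern salt]]] bridge] steward]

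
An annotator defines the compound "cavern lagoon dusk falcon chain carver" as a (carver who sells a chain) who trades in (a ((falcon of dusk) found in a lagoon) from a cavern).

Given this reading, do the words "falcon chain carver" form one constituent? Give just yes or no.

no

The top-level split is [cavern lagoon dusk falcon] [chain carver]; the full structure is [[cavern [lagoon [dusk falcon]]] [chain carver]].
"falcon chain carver" straddles a constituent boundary, so it is not a single unit.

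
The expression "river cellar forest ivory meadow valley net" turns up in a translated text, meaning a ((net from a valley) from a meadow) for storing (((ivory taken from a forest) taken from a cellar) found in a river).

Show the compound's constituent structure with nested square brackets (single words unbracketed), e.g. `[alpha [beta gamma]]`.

[[river [cellar [forest ivory]]] [meadow [valley net]]]

Overall it is a kind of net (specifically "meadow valley net"); the modifier is "river cellar forest ivory".
Inside "river cellar forest ivory": head "ivory" (specifically "cellar forest ivory"), modifier "river".
Inside "cellar forest ivory": head "ivory" (specifically "forest ivory"), modifier "cellar".
Inside "forest ivory": head "ivory", modifier "forest".
Inside "meadow valley net": head "net" (specifically "valley net"), modifier "meadow".
Inside "valley net": head "net", modifier "valley".
Putting it together: [[river [cellar [forest ivory]]] [meadow [valley net]]].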